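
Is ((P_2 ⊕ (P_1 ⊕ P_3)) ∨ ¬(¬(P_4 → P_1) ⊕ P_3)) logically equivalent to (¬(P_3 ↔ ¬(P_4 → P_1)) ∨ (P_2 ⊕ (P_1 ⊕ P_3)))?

not equivalent

P_1 | P_2 | P_3 | P_4 | φ | ψ
--- | --- | --- | --- | - | -
 0  |  0  |  0  |  0  | 1 | 0
 0  |  0  |  0  |  1  | 0 | 1
 0  |  0  |  1  |  0  | 1 | 1
 0  |  0  |  1  |  1  | 1 | 1
 0  |  1  |  0  |  0  | 1 | 1
 0  |  1  |  0  |  1  | 1 | 1
 0  |  1  |  1  |  0  | 0 | 1
 0  |  1  |  1  |  1  | 1 | 0
 1  |  0  |  0  |  0  | 1 | 1
 1  |  0  |  0  |  1  | 1 | 1
 1  |  0  |  1  |  0  | 0 | 1
 1  |  0  |  1  |  1  | 0 | 1
 1  |  1  |  0  |  0  | 1 | 0
 1  |  1  |  0  |  1  | 1 | 0
 1  |  1  |  1  |  0  | 1 | 1
 1  |  1  |  1  |  1  | 1 | 1
The columns differ at P_1=0, P_2=0, P_3=0, P_4=0 (φ=1, ψ=0), so they are not equivalent.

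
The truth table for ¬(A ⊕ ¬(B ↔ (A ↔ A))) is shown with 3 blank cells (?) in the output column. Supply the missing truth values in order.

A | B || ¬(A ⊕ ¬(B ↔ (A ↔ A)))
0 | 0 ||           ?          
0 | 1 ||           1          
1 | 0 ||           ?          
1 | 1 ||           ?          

Row A=0, B=0: ¬(B ↔ (A ↔ A)) = 1, (A ⊕ ¬(B ↔ (A ↔ A))) = 1, so ¬(A ⊕ ¬(B ↔ (A ↔ A))) = 0.
Row A=1, B=0: ¬(B ↔ (A ↔ A)) = 1, (A ⊕ ¬(B ↔ (A ↔ A))) = 0, so ¬(A ⊕ ¬(B ↔ (A ↔ A))) = 1.
Row A=1, B=1: ¬(B ↔ (A ↔ A)) = 0, (A ⊕ ¬(B ↔ (A ↔ A))) = 1, so ¬(A ⊕ ¬(B ↔ (A ↔ A))) = 0.

0, 1, 0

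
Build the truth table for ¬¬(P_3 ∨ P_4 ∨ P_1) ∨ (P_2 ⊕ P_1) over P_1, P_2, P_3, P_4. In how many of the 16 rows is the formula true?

15

P_1  P_2  P_3  P_4  |  φ
 F    F    F    F   |  F
 F    F    F    T   |  T
 F    F    T    F   |  T
 F    F    T    T   |  T
 F    T    F    F   |  T
 F    T    F    T   |  T
 F    T    T    F   |  T
 F    T    T    T   |  T
 T    F    F    F   |  T
 T    F    F    T   |  T
 T    F    T    F   |  T
 T    F    T    T   |  T
 T    T    F    F   |  T
 T    T    F    T   |  T
 T    T    T    F   |  T
 T    T    T    T   |  T
The formula is true on 15 of the 16 rows.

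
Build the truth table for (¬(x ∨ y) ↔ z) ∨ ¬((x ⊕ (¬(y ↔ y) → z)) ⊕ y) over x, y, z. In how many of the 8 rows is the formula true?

x  y  z  |  (x ∨ y)  ¬(x ∨ y)  (¬(x ∨ y) ↔ z)  (y ↔ y)  ¬(y ↔ y)  (¬(y ↔ y) → z)  (x ⊕ (¬(y ↔ y) → z))  ((x ⊕ (¬(y ↔ y) → z)) ⊕ y)  ¬((x ⊕ (¬(y ↔ y) → z)) ⊕ y)  φ
T  T  T  |     T        F            F            T        F            T                  F                        T                            F               F
T  T  F  |     T        F            T            T        F            T                  F                        T                            F               T
T  F  T  |     T        F            F            T        F            T                  F                        F                            T               T
T  F  F  |     T        F            T            T        F            T                  F                        F                            T               T
F  T  T  |     T        F            F            T        F            T                  T                        F                            T               T
F  T  F  |     T        F            T            T        F            T                  T                        F                            T               T
F  F  T  |     F        T            T            T        F            T                  T                        T                            F               T
F  F  F  |     F        T            F            T        F            T                  T                        T                            F               F
The formula is true on 6 of the 8 rows.

6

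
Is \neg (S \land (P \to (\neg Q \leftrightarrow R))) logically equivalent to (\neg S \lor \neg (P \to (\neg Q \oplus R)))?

P | Q | R | S || φ | ψ
1 | 1 | 1 | 1 || 1 | 0
1 | 1 | 1 | 0 || 1 | 1
1 | 1 | 0 | 1 || 0 | 1
1 | 1 | 0 | 0 || 1 | 1
1 | 0 | 1 | 1 || 0 | 1
1 | 0 | 1 | 0 || 1 | 1
1 | 0 | 0 | 1 || 1 | 0
1 | 0 | 0 | 0 || 1 | 1
0 | 1 | 1 | 1 || 0 | 0
0 | 1 | 1 | 0 || 1 | 1
0 | 1 | 0 | 1 || 0 | 0
0 | 1 | 0 | 0 || 1 | 1
0 | 0 | 1 | 1 || 0 | 0
0 | 0 | 1 | 0 || 1 | 1
0 | 0 | 0 | 1 || 0 | 0
0 | 0 | 0 | 0 || 1 | 1
The columns differ at P=1, Q=1, R=1, S=1 (φ=1, ψ=0), so they are not equivalent.

not equivalent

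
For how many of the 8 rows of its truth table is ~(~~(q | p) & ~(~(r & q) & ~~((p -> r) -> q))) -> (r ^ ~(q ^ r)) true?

6

p  q  r     (q | p)  ~(q | p)  ~~(q | p)  (r & q)  ~(r & q)  (p -> r)  ((p -> r) -> q)  ~((p -> r) -> q)  ~~((p -> r) -> q)  (q ^ r)  ~(q ^ r)  (r ^ ~(q ^ r))  φ
0  0  0        0        1          0         0        1         1             0                1                  0             0        1            1         1
0  0  1        0        1          0         0        1         1             0                1                  0             1        0            1         1
0  1  0        1        0          1         0        1         1             1                0                  1             1        0            0         0
0  1  1        1        0          1         1        0         1             1                0                  1             0        1            0         1
1  0  0        1        0          1         0        1         0             1                0                  1             0        1            1         1
1  0  1        1        0          1         0        1         1             0                1                  0             1        0            1         1
1  1  0        1        0          1         0        1         0             1                0                  1             1        0            0         0
1  1  1        1        0          1         1        0         1             1                0                  1             0        1            0         1
The formula is true on 6 of the 8 rows.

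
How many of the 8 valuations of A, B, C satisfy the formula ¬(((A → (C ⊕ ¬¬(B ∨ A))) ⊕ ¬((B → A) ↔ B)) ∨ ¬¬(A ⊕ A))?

A | B | C || (B ∨ A) | ¬(B ∨ A) | ¬¬(B ∨ A) | (C ⊕ ¬¬(B ∨ A)) | (A → (C ⊕ ¬¬(B ∨ A))) | (B → A) | ((B → A) ↔ B) | ¬((B → A) ↔ B) | (A ⊕ A) | ¬(A ⊕ A) | ¬¬(A ⊕ A) | φ
T | T | T ||    T    |    F     |     T     |        F        |           F           |    T    |       T       |       F        |    F    |    T     |     F     | T
T | T | F ||    T    |    F     |     T     |        T        |           T           |    T    |       T       |       F        |    F    |    T     |     F     | F
T | F | T ||    T    |    F     |     T     |        F        |           F           |    T    |       F       |       T        |    F    |    T     |     F     | F
T | F | F ||    T    |    F     |     T     |        T        |           T           |    T    |       F       |       T        |    F    |    T     |     F     | T
F | T | T ||    T    |    F     |     T     |        F        |           T           |    F    |       F       |       T        |    F    |    T     |     F     | T
F | T | F ||    T    |    F     |     T     |        T        |           T           |    F    |       F       |       T        |    F    |    T     |     F     | T
F | F | T ||    F    |    T     |     F     |        T        |           T           |    T    |       F       |       T        |    F    |    T     |     F     | T
F | F | F ||    F    |    T     |     F     |        F        |           T           |    T    |       F       |       T        |    F    |    T     |     F     | T
The formula is true on 6 of the 8 rows.

6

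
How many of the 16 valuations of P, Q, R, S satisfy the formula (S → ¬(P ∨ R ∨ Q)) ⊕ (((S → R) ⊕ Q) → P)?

7

P | Q | R | S | (P ∨ R ∨ Q) | ¬(P ∨ R ∨ Q) | (S → ¬(P ∨ R ∨ Q)) | (S → R) | ((S → R) ⊕ Q) | (((S → R) ⊕ Q) → P) | φ
- | - | - | - | ----------- | ------------ | ------------------ | ------- | ------------- | ------------------- | -
F | F | F | F |      F      |      T       |         T          |    T    |       T       |          F          | T
F | F | F | T |      F      |      T       |         T          |    F    |       F       |          T          | F
F | F | T | F |      T      |      F       |         T          |    T    |       T       |          F          | T
F | F | T | T |      T      |      F       |         F          |    T    |       T       |          F          | F
F | T | F | F |      T      |      F       |         T          |    T    |       F       |          T          | F
F | T | F | T |      T      |      F       |         F          |    F    |       T       |          F          | F
F | T | T | F |      T      |      F       |         T          |    T    |       F       |          T          | F
F | T | T | T |      T      |      F       |         F          |    T    |       F       |          T          | T
T | F | F | F |      T      |      F       |         T          |    T    |       T       |          T          | F
T | F | F | T |      T      |      F       |         F          |    F    |       F       |          T          | T
T | F | T | F |      T      |      F       |         T          |    T    |       T       |          T          | F
T | F | T | T |      T      |      F       |         F          |    T    |       T       |          T          | T
T | T | F | F |      T      |      F       |         T          |    T    |       F       |          T          | F
T | T | F | T |      T      |      F       |         F          |    F    |       T       |          T          | T
T | T | T | F |      T      |      F       |         T          |    T    |       F       |          T          | F
T | T | T | T |      T      |      F       |         F          |    T    |       F       |          T          | T
The formula is true on 7 of the 16 rows.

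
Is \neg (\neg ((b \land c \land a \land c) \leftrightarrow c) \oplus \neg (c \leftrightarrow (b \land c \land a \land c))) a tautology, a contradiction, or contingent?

a  b  c  |  (b \land c \land a \land c)  φ
1  1  1  |               1               1
1  1  0  |               0               1
1  0  1  |               0               1
1  0  0  |               0               1
0  1  1  |               0               1
0  1  0  |               0               1
0  0  1  |               0               1
0  0  0  |               0               1
Every row is 1, so the formula is a tautology.

tautology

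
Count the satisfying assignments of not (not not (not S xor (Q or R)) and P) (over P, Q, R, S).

  P   |   Q   |   R   |   S   | not S | (Q or R) | (not S xor (Q or R)) | not (not S xor (Q or R)) | not not (not S xor (Q or R)) |   φ  
----- | ----- | ----- | ----- | ----- | -------- | -------------------- | ------------------------ | ---------------------------- | -----
 True |  True |  True |  True | False |   True   |         True         |          False           |             True             | False
 True |  True |  True | False |  True |   True   |        False         |           True           |            False             |  True
 True |  True | False |  True | False |   True   |         True         |          False           |             True             | False
 True |  True | False | False |  True |   True   |        False         |           True           |            False             |  True
 True | False |  True |  True | False |   True   |         True         |          False           |             True             | False
 True | False |  True | False |  True |   True   |        False         |           True           |            False             |  True
 True | False | False |  True | False |  False   |        False         |           True           |            False             |  True
 True | False | False | False |  True |  False   |         True         |          False           |             True             | False
False |  True |  True |  True | False |   True   |         True         |          False           |             True             |  True
False |  True |  True | False |  True |   True   |        False         |           True           |            False             |  True
False |  True | False |  True | False |   True   |         True         |          False           |             True             |  True
False |  True | False | False |  True |   True   |        False         |           True           |            False             |  True
False | False |  True |  True | False |   True   |         True         |          False           |             True             |  True
False | False |  True | False |  True |   True   |        False         |           True           |            False             |  True
False | False | False |  True | False |  False   |        False         |           True           |            False             |  True
False | False | False | False |  True |  False   |         True         |          False           |             True             |  True
The formula is true on 12 of the 16 rows.

12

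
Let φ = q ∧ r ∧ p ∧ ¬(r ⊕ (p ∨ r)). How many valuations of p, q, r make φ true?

p  q  r  |  (q ∧ r ∧ p)  (p ∨ r)  (r ⊕ (p ∨ r))  ¬(r ⊕ (p ∨ r))  ((q ∧ r ∧ p) ∧ ¬(r ⊕ (p ∨ r)))
0  0  0  |       0          0           0              1                       0               
0  0  1  |       0          1           0              1                       0               
0  1  0  |       0          0           0              1                       0               
0  1  1  |       0          1           0              1                       0               
1  0  0  |       0          1           1              0                       0               
1  0  1  |       0          1           0              1                       0               
1  1  0  |       0          1           1              0                       0               
1  1  1  |       1          1           0              1                       1               
The formula is true on 1 of the 8 rows.

1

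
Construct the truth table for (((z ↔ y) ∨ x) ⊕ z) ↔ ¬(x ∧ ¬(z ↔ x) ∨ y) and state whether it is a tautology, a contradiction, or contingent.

x | y | z | φ
- | - | - | -
F | F | F | T
F | F | T | T
F | T | F | T
F | T | T | T
T | F | F | F
T | F | T | F
T | T | F | F
T | T | T | T
5 of 8 rows are T, so the formula is contingent.

contingent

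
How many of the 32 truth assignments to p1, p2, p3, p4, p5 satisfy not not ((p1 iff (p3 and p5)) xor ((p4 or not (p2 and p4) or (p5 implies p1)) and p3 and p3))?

16

  p1  |   p2  |   p3  |   p4  |   p5  |   φ  
----- | ----- | ----- | ----- | ----- | -----
 True |  True |  True |  True |  True | False
 True |  True |  True |  True | False |  True
 True |  True |  True | False |  True | False
 True |  True |  True | False | False |  True
 True |  True | False |  True |  True | False
 True |  True | False |  True | False | False
 True |  True | False | False |  True | False
 True |  True | False | False | False | False
 True | False |  True |  True |  True | False
 True | False |  True |  True | False |  True
 True | False |  True | False |  True | False
 True | False |  True | False | False |  True
 True | False | False |  True |  True | False
 True | False | False |  True | False | False
 True | False | False | False |  True | False
 True | False | False | False | False | False
False |  True |  True |  True |  True |  True
False |  True |  True |  True | False | False
False |  True |  True | False |  True |  True
False |  True |  True | False | False | False
False |  True | False |  True |  True |  True
False |  True | False |  True | False |  True
False |  True | False | False |  True |  True
False |  True | False | False | False |  True
False | False |  True |  True |  True |  True
False | False |  True |  True | False | False
False | False |  True | False |  True |  True
False | False |  True | False | False | False
False | False | False |  True |  True |  True
False | False | False |  True | False |  True
False | False | False | False |  True |  True
False | False | False | False | False |  True
The formula is true on 16 of the 32 rows.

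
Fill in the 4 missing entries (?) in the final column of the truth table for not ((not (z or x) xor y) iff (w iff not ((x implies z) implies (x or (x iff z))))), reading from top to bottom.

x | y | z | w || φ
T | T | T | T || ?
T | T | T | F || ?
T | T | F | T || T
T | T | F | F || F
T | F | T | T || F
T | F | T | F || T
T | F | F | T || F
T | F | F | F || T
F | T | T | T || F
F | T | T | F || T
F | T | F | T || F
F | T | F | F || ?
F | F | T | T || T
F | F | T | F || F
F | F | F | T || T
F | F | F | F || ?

T, F, T, F

Row x=T, y=T, z=T, w=T: (not (z or x) xor y) = T, (w iff not ((x implies z) implies (x or (x iff z)))) = F, ((not (z or x) xor y) iff (w iff not ((x implies z) implies (x or (x iff z))))) = F, so the formula = T.
Row x=T, y=T, z=T, w=F: (not (z or x) xor y) = T, (w iff not ((x implies z) implies (x or (x iff z)))) = T, ((not (z or x) xor y) iff (w iff not ((x implies z) implies (x or (x iff z))))) = T, so the formula = F.
Row x=F, y=T, z=F, w=F: (not (z or x) xor y) = F, (w iff not ((x implies z) implies (x or (x iff z)))) = T, ((not (z or x) xor y) iff (w iff not ((x implies z) implies (x or (x iff z))))) = F, so the formula = T.
Row x=F, y=F, z=F, w=F: (not (z or x) xor y) = T, (w iff not ((x implies z) implies (x or (x iff z)))) = T, ((not (z or x) xor y) iff (w iff not ((x implies z) implies (x or (x iff z))))) = T, so the formula = F.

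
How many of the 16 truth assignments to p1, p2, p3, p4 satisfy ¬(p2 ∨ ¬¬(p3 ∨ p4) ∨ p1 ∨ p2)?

p1  p2  p3  p4  |  (p3 ∨ p4)  ¬(p3 ∨ p4)  ¬¬(p3 ∨ p4)  (p2 ∨ ¬¬(p3 ∨ p4) ∨ p1 ∨ p2)  ¬(p2 ∨ ¬¬(p3 ∨ p4) ∨ p1 ∨ p2)
F   F   F   F   |      F          T            F                    F                              T              
F   F   F   T   |      T          F            T                    T                              F              
F   F   T   F   |      T          F            T                    T                              F              
F   F   T   T   |      T          F            T                    T                              F              
F   T   F   F   |      F          T            F                    T                              F              
F   T   F   T   |      T          F            T                    T                              F              
F   T   T   F   |      T          F            T                    T                              F              
F   T   T   T   |      T          F            T                    T                              F              
T   F   F   F   |      F          T            F                    T                              F              
T   F   F   T   |      T          F            T                    T                              F              
T   F   T   F   |      T          F            T                    T                              F              
T   F   T   T   |      T          F            T                    T                              F              
T   T   F   F   |      F          T            F                    T                              F              
T   T   F   T   |      T          F            T                    T                              F              
T   T   T   F   |      T          F            T                    T                              F              
T   T   T   T   |      T          F            T                    T                              F              
The formula is true on 1 of the 16 rows.

1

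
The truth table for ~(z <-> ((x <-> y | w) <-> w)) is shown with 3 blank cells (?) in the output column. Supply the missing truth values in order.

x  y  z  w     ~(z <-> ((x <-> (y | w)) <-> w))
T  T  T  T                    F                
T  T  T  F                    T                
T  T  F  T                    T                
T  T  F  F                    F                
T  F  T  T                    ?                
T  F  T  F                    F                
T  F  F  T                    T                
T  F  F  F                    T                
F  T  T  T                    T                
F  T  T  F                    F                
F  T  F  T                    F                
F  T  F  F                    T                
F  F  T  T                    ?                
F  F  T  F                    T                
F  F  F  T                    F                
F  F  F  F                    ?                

F, T, F

Row x=T, y=F, z=T, w=T: ((x <-> y | w) <-> w) = T, (z <-> ((x <-> y | w) <-> w)) = T, so ~(z <-> ((x <-> (y | w)) <-> w)) = F.
Row x=F, y=F, z=T, w=T: ((x <-> y | w) <-> w) = F, (z <-> ((x <-> y | w) <-> w)) = F, so ~(z <-> ((x <-> (y | w)) <-> w)) = T.
Row x=F, y=F, z=F, w=F: ((x <-> y | w) <-> w) = F, (z <-> ((x <-> y | w) <-> w)) = T, so ~(z <-> ((x <-> (y | w)) <-> w)) = F.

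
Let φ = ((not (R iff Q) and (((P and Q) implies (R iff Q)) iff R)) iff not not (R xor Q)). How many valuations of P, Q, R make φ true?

P | Q | R | φ
- | - | - | -
T | T | T | T
T | T | F | T
T | F | T | T
T | F | F | T
F | T | T | T
F | T | F | F
F | F | T | T
F | F | F | T
The formula is true on 7 of the 8 rows.

7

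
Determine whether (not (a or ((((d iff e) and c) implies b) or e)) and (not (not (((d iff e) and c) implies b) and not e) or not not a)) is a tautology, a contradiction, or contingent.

contradiction

a | b | c | d | e | φ
- | - | - | - | - | -
T | T | T | T | T | F
T | T | T | T | F | F
T | T | T | F | T | F
T | T | T | F | F | F
T | T | F | T | T | F
T | T | F | T | F | F
T | T | F | F | T | F
T | T | F | F | F | F
T | F | T | T | T | F
T | F | T | T | F | F
T | F | T | F | T | F
T | F | T | F | F | F
T | F | F | T | T | F
T | F | F | T | F | F
T | F | F | F | T | F
T | F | F | F | F | F
F | T | T | T | T | F
F | T | T | T | F | F
F | T | T | F | T | F
F | T | T | F | F | F
F | T | F | T | T | F
F | T | F | T | F | F
F | T | F | F | T | F
F | T | F | F | F | F
F | F | T | T | T | F
F | F | T | T | F | F
F | F | T | F | T | F
F | F | T | F | F | F
F | F | F | T | T | F
F | F | F | T | F | F
F | F | F | F | T | F
F | F | F | F | F | F
Every row is F, so the formula is a contradiction.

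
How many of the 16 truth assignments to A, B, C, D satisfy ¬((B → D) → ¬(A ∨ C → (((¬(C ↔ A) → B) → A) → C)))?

9

A | B | C | D | (B → D) | (A ∨ C) | (C ↔ A) | ¬(C ↔ A) | (¬(C ↔ A) → B) | ((¬(C ↔ A) → B) → A) | (((¬(C ↔ A) → B) → A) → C) | φ
- | - | - | - | ------- | ------- | ------- | -------- | -------------- | -------------------- | -------------------------- | -
T | T | T | T |    T    |    T    |    T    |    F     |       T        |          T           |             T              | T
T | T | T | F |    F    |    T    |    T    |    F     |       T        |          T           |             T              | F
T | T | F | T |    T    |    T    |    F    |    T     |       T        |          T           |             F              | F
T | T | F | F |    F    |    T    |    F    |    T     |       T        |          T           |             F              | F
T | F | T | T |    T    |    T    |    T    |    F     |       T        |          T           |             T              | T
T | F | T | F |    T    |    T    |    T    |    F     |       T        |          T           |             T              | T
T | F | F | T |    T    |    T    |    F    |    T     |       F        |          T           |             F              | F
T | F | F | F |    T    |    T    |    F    |    T     |       F        |          T           |             F              | F
F | T | T | T |    T    |    T    |    F    |    T     |       T        |          F           |             T              | T
F | T | T | F |    F    |    T    |    F    |    T     |       T        |          F           |             T              | F
F | T | F | T |    T    |    F    |    T    |    F     |       T        |          F           |             T              | T
F | T | F | F |    F    |    F    |    T    |    F     |       T        |          F           |             T              | F
F | F | T | T |    T    |    T    |    F    |    T     |       F        |          T           |             T              | T
F | F | T | F |    T    |    T    |    F    |    T     |       F        |          T           |             T              | T
F | F | F | T |    T    |    F    |    T    |    F     |       T        |          F           |             T              | T
F | F | F | F |    T    |    F    |    T    |    F     |       T        |          F           |             T              | T
The formula is true on 9 of the 16 rows.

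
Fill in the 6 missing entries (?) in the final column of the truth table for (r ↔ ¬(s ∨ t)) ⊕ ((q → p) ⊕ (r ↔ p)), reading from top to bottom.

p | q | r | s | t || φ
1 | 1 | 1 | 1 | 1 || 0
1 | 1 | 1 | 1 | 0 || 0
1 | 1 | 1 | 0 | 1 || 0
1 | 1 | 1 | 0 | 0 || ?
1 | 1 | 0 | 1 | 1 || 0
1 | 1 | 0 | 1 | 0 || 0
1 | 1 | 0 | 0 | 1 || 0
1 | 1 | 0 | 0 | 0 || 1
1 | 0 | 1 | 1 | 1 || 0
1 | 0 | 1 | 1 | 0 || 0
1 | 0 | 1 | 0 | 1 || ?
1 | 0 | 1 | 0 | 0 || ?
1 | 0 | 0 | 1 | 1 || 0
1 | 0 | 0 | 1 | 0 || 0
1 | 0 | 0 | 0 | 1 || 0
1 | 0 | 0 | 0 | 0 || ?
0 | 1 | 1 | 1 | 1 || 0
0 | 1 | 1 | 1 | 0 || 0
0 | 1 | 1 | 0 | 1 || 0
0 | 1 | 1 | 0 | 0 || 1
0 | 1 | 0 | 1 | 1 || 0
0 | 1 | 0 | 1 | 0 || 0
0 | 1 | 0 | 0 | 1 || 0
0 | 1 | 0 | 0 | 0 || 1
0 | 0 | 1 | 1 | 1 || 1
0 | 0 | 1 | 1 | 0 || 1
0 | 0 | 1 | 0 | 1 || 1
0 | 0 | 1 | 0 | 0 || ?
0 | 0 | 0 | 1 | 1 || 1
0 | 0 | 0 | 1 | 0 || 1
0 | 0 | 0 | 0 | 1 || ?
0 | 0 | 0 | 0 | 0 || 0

1, 0, 1, 1, 0, 1

Row p=1, q=1, r=1, s=0, t=0: (r ↔ ¬(s ∨ t)) = 1, ((q → p) ⊕ (r ↔ p)) = 0, so the formula = 1.
Row p=1, q=0, r=1, s=0, t=1: (r ↔ ¬(s ∨ t)) = 0, ((q → p) ⊕ (r ↔ p)) = 0, so the formula = 0.
Row p=1, q=0, r=1, s=0, t=0: (r ↔ ¬(s ∨ t)) = 1, ((q → p) ⊕ (r ↔ p)) = 0, so the formula = 1.
Row p=1, q=0, r=0, s=0, t=0: (r ↔ ¬(s ∨ t)) = 0, ((q → p) ⊕ (r ↔ p)) = 1, so the formula = 1.
Row p=0, q=0, r=1, s=0, t=0: (r ↔ ¬(s ∨ t)) = 1, ((q → p) ⊕ (r ↔ p)) = 1, so the formula = 0.
Row p=0, q=0, r=0, s=0, t=1: (r ↔ ¬(s ∨ t)) = 1, ((q → p) ⊕ (r ↔ p)) = 0, so the formula = 1.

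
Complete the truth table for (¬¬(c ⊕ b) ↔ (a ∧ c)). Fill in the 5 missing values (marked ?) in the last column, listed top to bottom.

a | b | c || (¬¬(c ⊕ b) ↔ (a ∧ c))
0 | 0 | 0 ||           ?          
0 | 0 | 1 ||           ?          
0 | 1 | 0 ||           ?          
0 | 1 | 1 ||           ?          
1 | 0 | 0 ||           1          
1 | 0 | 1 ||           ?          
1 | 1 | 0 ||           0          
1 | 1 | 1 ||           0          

Row a=0, b=0, c=0: ¬¬(c ⊕ b) = 0, (a ∧ c) = 0, so (¬¬(c ⊕ b) ↔ (a ∧ c)) = 1.
Row a=0, b=0, c=1: ¬¬(c ⊕ b) = 1, (a ∧ c) = 0, so (¬¬(c ⊕ b) ↔ (a ∧ c)) = 0.
Row a=0, b=1, c=0: ¬¬(c ⊕ b) = 1, (a ∧ c) = 0, so (¬¬(c ⊕ b) ↔ (a ∧ c)) = 0.
Row a=0, b=1, c=1: ¬¬(c ⊕ b) = 0, (a ∧ c) = 0, so (¬¬(c ⊕ b) ↔ (a ∧ c)) = 1.
Row a=1, b=0, c=1: ¬¬(c ⊕ b) = 1, (a ∧ c) = 1, so (¬¬(c ⊕ b) ↔ (a ∧ c)) = 1.

1, 0, 0, 1, 1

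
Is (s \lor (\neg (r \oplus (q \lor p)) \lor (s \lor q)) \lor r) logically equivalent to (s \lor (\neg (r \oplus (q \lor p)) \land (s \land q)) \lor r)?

p | q | r | s | φ | ψ
- | - | - | - | - | -
F | F | F | F | T | F
F | F | F | T | T | T
F | F | T | F | T | T
F | F | T | T | T | T
F | T | F | F | T | F
F | T | F | T | T | T
F | T | T | F | T | T
F | T | T | T | T | T
T | F | F | F | F | F
T | F | F | T | T | T
T | F | T | F | T | T
T | F | T | T | T | T
T | T | F | F | T | F
T | T | F | T | T | T
T | T | T | F | T | T
T | T | T | T | T | T
The columns differ at p=F, q=F, r=F, s=F (φ=T, ψ=F), so they are not equivalent.

not equivalent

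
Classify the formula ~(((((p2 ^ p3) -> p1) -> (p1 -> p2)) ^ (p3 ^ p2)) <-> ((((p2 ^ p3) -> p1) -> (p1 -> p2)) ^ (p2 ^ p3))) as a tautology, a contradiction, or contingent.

contradiction

p1  p2  p3  |  (p2 ^ p3)  ((p2 ^ p3) -> p1)  (p1 -> p2)  (p3 ^ p2)  φ
F   F   F   |      F              T              T           F      F
F   F   T   |      T              F              T           T      F
F   T   F   |      T              F              T           T      F
F   T   T   |      F              T              T           F      F
T   F   F   |      F              T              F           F      F
T   F   T   |      T              T              F           T      F
T   T   F   |      T              T              T           T      F
T   T   T   |      F              T              T           F      F
Every row is F, so the formula is a contradiction.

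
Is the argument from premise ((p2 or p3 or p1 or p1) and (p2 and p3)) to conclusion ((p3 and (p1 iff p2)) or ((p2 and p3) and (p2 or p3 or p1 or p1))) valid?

yes

p1 | p2 | p3 | φ | ψ
-- | -- | -- | - | -
T  | T  | T  | T | T
T  | T  | F  | F | F
T  | F  | T  | F | F
T  | F  | F  | F | F
F  | T  | T  | T | T
F  | T  | F  | F | F
F  | F  | T  | F | T
F  | F  | F  | F | F
In every row where φ is true, ψ is also true, so φ ⊨ ψ.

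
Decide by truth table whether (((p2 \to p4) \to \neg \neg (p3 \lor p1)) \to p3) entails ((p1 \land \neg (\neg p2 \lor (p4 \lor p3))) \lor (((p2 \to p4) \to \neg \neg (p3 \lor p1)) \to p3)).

p1  p2  p3  p4  |  φ  ψ
F   F   F   F   |  T  T
F   F   F   T   |  T  T
F   F   T   F   |  T  T
F   F   T   T   |  T  T
F   T   F   F   |  F  F
F   T   F   T   |  T  T
F   T   T   F   |  T  T
F   T   T   T   |  T  T
T   F   F   F   |  F  F
T   F   F   T   |  F  F
T   F   T   F   |  T  T
T   F   T   T   |  T  T
T   T   F   F   |  F  T
T   T   F   T   |  F  F
T   T   T   F   |  T  T
T   T   T   T   |  T  T
In every row where φ is true, ψ is also true, so φ ⊨ ψ.

yes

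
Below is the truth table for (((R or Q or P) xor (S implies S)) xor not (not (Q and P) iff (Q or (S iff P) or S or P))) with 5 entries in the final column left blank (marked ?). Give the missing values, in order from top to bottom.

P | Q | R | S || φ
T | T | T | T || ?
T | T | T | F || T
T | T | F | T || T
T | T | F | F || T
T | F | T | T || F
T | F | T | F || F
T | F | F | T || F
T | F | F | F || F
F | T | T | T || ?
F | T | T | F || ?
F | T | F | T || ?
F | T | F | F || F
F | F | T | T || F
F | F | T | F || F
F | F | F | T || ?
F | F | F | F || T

Row P=T, Q=T, R=T, S=T: ((R or Q or P) xor (S implies S)) = F, not (not (Q and P) iff (Q or (S iff P) or S or P)) = T, so the formula = T.
Row P=F, Q=T, R=T, S=T: ((R or Q or P) xor (S implies S)) = F, not (not (Q and P) iff (Q or (S iff P) or S or P)) = F, so the formula = F.
Row P=F, Q=T, R=T, S=F: ((R or Q or P) xor (S implies S)) = F, not (not (Q and P) iff (Q or (S iff P) or S or P)) = F, so the formula = F.
Row P=F, Q=T, R=F, S=T: ((R or Q or P) xor (S implies S)) = F, not (not (Q and P) iff (Q or (S iff P) or S or P)) = F, so the formula = F.
Row P=F, Q=F, R=F, S=T: ((R or Q or P) xor (S implies S)) = T, not (not (Q and P) iff (Q or (S iff P) or S or P)) = F, so the formula = T.

T, F, F, F, T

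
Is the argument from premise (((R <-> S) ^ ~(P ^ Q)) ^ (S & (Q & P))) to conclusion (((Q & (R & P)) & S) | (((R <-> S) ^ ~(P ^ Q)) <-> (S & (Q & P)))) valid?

no

P | Q | R | S | φ | ψ
- | - | - | - | - | -
F | F | F | F | F | T
F | F | F | T | T | F
F | F | T | F | T | F
F | F | T | T | F | T
F | T | F | F | T | F
F | T | F | T | F | T
F | T | T | F | F | T
F | T | T | T | T | F
T | F | F | F | T | F
T | F | F | T | F | T
T | F | T | F | F | T
T | F | T | T | T | F
T | T | F | F | F | T
T | T | F | T | F | T
T | T | T | F | T | F
T | T | T | T | T | T
At P=F, Q=F, R=F, S=T we have φ true but ψ false, so φ does not entail ψ.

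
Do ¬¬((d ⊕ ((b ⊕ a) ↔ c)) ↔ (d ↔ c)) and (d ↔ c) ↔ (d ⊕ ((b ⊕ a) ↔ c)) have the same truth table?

equivalent

a | b | c | d || φ | ψ
F | F | F | F || T | T
F | F | F | T || T | T
F | F | T | F || T | T
F | F | T | T || T | T
F | T | F | F || F | F
F | T | F | T || F | F
F | T | T | F || F | F
F | T | T | T || F | F
T | F | F | F || F | F
T | F | F | T || F | F
T | F | T | F || F | F
T | F | T | T || F | F
T | T | F | F || T | T
T | T | F | T || T | T
T | T | T | F || T | T
T | T | T | T || T | T
The columns for φ and ψ agree on every row, so they are logically equivalent.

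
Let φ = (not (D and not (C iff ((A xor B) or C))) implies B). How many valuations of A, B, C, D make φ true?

9

A | B | C | D || φ
T | T | T | T || T
T | T | T | F || T
T | T | F | T || T
T | T | F | F || T
T | F | T | T || F
T | F | T | F || F
T | F | F | T || T
T | F | F | F || F
F | T | T | T || T
F | T | T | F || T
F | T | F | T || T
F | T | F | F || T
F | F | T | T || F
F | F | T | F || F
F | F | F | T || F
F | F | F | F || F
The formula is true on 9 of the 16 rows.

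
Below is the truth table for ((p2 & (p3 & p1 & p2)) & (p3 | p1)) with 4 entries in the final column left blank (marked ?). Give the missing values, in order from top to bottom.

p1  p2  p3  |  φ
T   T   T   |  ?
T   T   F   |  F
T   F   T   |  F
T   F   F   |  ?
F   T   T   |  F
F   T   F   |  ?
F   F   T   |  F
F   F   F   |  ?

T, F, F, F

Row p1=T, p2=T, p3=T: (p2 & (p3 & p1 & p2)) = T, (p3 | p1) = T, so the formula = T.
Row p1=T, p2=F, p3=F: (p2 & (p3 & p1 & p2)) = F, (p3 | p1) = T, so the formula = F.
Row p1=F, p2=T, p3=F: (p2 & (p3 & p1 & p2)) = F, (p3 | p1) = F, so the formula = F.
Row p1=F, p2=F, p3=F: (p2 & (p3 & p1 & p2)) = F, (p3 | p1) = F, so the formula = F.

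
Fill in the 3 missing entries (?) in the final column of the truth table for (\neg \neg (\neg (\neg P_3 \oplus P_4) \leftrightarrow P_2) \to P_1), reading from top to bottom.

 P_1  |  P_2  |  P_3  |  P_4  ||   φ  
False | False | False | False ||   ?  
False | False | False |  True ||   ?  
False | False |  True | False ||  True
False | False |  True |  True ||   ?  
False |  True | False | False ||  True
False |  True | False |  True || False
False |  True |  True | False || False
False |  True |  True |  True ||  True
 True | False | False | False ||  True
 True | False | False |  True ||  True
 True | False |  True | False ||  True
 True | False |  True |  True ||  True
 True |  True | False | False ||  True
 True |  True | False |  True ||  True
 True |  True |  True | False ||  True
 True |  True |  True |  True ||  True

False, True, False

Row P_1=False, P_2=False, P_3=False, P_4=False: \neg \neg (\neg (\neg P_3 \oplus P_4) \leftrightarrow P_2) = True, so the formula = False.
Row P_1=False, P_2=False, P_3=False, P_4=True: \neg \neg (\neg (\neg P_3 \oplus P_4) \leftrightarrow P_2) = False, so the formula = True.
Row P_1=False, P_2=False, P_3=True, P_4=True: \neg \neg (\neg (\neg P_3 \oplus P_4) \leftrightarrow P_2) = True, so the formula = False.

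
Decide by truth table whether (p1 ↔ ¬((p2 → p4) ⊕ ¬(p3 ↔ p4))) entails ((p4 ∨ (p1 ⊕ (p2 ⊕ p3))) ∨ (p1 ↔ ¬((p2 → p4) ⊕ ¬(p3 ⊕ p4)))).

no

p1 | p2 | p3 | p4 | φ | ψ
-- | -- | -- | -- | - | -
F  | F  | F  | F  | T | F
F  | F  | F  | T  | F | T
F  | F  | T  | F  | F | T
F  | F  | T  | T  | T | T
F  | T  | F  | F  | F | T
F  | T  | F  | T  | F | T
F  | T  | T  | F  | T | F
F  | T  | T  | T  | T | T
T  | F  | F  | F  | F | T
T  | F  | F  | T  | T | T
T  | F  | T  | F  | T | F
T  | F  | T  | T  | F | T
T  | T  | F  | F  | T | F
T  | T  | F  | T  | T | T
T  | T  | T  | F  | F | T
T  | T  | T  | T  | F | T
At p1=F, p2=F, p3=F, p4=F we have φ true but ψ false, so φ does not entail ψ.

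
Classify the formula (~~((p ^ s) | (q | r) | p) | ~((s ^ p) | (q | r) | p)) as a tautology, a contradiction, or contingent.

tautology

p  q  r  s     (p ^ s)  (q | r)  ((p ^ s) | (q | r) | p)  ~((p ^ s) | (q | r) | p)  ~~((p ^ s) | (q | r) | p)  (s ^ p)  ((s ^ p) | (q | r) | p)  ~((s ^ p) | (q | r) | p)  φ
T  T  T  T        F        T                T                        F                          T                 F                T                        F              T
T  T  T  F        T        T                T                        F                          T                 T                T                        F              T
T  T  F  T        F        T                T                        F                          T                 F                T                        F              T
T  T  F  F        T        T                T                        F                          T                 T                T                        F              T
T  F  T  T        F        T                T                        F                          T                 F                T                        F              T
T  F  T  F        T        T                T                        F                          T                 T                T                        F              T
T  F  F  T        F        F                T                        F                          T                 F                T                        F              T
T  F  F  F        T        F                T                        F                          T                 T                T                        F              T
F  T  T  T        T        T                T                        F                          T                 T                T                        F              T
F  T  T  F        F        T                T                        F                          T                 F                T                        F              T
F  T  F  T        T        T                T                        F                          T                 T                T                        F              T
F  T  F  F        F        T                T                        F                          T                 F                T                        F              T
F  F  T  T        T        T                T                        F                          T                 T                T                        F              T
F  F  T  F        F        T                T                        F                          T                 F                T                        F              T
F  F  F  T        T        F                T                        F                          T                 T                T                        F              T
F  F  F  F        F        F                F                        T                          F                 F                F                        T              T
Every row is T, so the formula is a tautology.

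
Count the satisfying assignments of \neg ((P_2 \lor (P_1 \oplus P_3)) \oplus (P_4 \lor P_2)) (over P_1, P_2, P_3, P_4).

P_1  P_2  P_3  P_4  |  (P_1 \oplus P_3)  (P_2 \lor (P_1 \oplus P_3))  (P_4 \lor P_2)  φ
 F    F    F    F   |         F                       F                     F         T
 F    F    F    T   |         F                       F                     T         F
 F    F    T    F   |         T                       T                     F         F
 F    F    T    T   |         T                       T                     T         T
 F    T    F    F   |         F                       T                     T         T
 F    T    F    T   |         F                       T                     T         T
 F    T    T    F   |         T                       T                     T         T
 F    T    T    T   |         T                       T                     T         T
 T    F    F    F   |         T                       T                     F         F
 T    F    F    T   |         T                       T                     T         T
 T    F    T    F   |         F                       F                     F         T
 T    F    T    T   |         F                       F                     T         F
 T    T    F    F   |         T                       T                     T         T
 T    T    F    T   |         T                       T                     T         T
 T    T    T    F   |         F                       T                     T         T
 T    T    T    T   |         F                       T                     T         T
The formula is true on 12 of the 16 rows.

12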